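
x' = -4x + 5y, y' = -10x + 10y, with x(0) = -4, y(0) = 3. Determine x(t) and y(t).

Coefficient matrix A = [[-4, 5], [-10, 10]].
Characteristic polynomial det(A - λI) = λ^2 - 6λ + 10 = 0.
Eigenvalues λ = 3 ± i (complex conjugate pair).
For λ=3+i: an eigenvector is (2,3) - i(1,1) = (2 - i, 3 - i).
A real fundamental pair from Re and Im of e^((3+i)t)v: X_1 = e^(3t)(cos(t)·(2,3) + sin(t)·(1,1)), X_2 = e^(3t)(sin(t)·(2,3) - cos(t)·(1,1)).
General solution: K_1X_1 + K_2X_2.
Applying x(0)=-4, y(0)=3 gives K_1=7, K_2=18.

x(t) = 43e^(3t)sin(t) - 4e^(3t)cos(t), y(t) = 61e^(3t)sin(t) + 3e^(3t)cos(t)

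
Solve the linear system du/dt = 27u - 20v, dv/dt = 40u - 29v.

Coefficient matrix A = [[27, -20], [40, -29]].
Characteristic polynomial det(A - λI) = λ^2 + 2λ + 17 = 0.
Eigenvalues λ = -1 ± 4i (complex conjugate pair).
For λ=-1+4i: an eigenvector is (-2,-3) - i(1,1) = (-2 - i, -3 - i).
A real fundamental pair from Re and Im of e^((-1+4i)t)v: X_1 = e^(-t)(cos(4t)·(-2,-3) + sin(4t)·(1,1)), X_2 = e^(-t)(sin(4t)·(-2,-3) - cos(4t)·(1,1)).
General solution: c_1X_1 + c_2X_2.

u(t) = c_1e^(-t)sin(4t) - 2c_1e^(-t)cos(4t) - 2c_2e^(-t)sin(4t) - c_2e^(-t)cos(4t), v(t) = c_1e^(-t)sin(4t) - 3c_1e^(-t)cos(4t) - 3c_2e^(-t)sin(4t) - c_2e^(-t)cos(4t)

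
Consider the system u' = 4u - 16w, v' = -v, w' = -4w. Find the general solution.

u(t) = C_1e^(4t) + 2C_3e^(-4t), v(t) = C_2e^(-t), w(t) = C_3e^(-4t)

Coefficient matrix A = [[4, 0, -16], [0, -1, 0], [0, 0, -4]].
det(A - λI) = 0 gives eigenvalues λ = 4, -1, -4.
For λ=4: eigenvector (1,0,0).
For λ=-1: eigenvector (0,1,0).
For λ=-4: eigenvector (2,0,1).
General solution: C_1e^(4t)(1,0,0) + C_2e^(-t)(0,1,0) + C_3e^(-4t)(2,0,1).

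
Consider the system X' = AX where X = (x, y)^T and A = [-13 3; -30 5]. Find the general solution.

x(t) = C_1e^(-4t)cos(3t) + C_2e^(-4t)sin(3t), y(t) = -C_1e^(-4t)sin(3t) + 3C_1e^(-4t)cos(3t) + 3C_2e^(-4t)sin(3t) + C_2e^(-4t)cos(3t)

Coefficient matrix A = [[-13, 3], [-30, 5]].
Characteristic polynomial det(A - λI) = λ^2 + 8λ + 25 = 0.
Eigenvalues λ = -4 ± 3i (complex conjugate pair).
For λ=-4+3i: an eigenvector is (1,3) - i(0,-1) = (1, 3 + i).
A real fundamental pair from Re and Im of e^((-4+3i)t)v: X_1 = e^(-4t)(cos(3t)·(1,3) + sin(3t)·(0,-1)), X_2 = e^(-4t)(sin(3t)·(1,3) - cos(3t)·(0,-1)).
General solution: C_1X_1 + C_2X_2.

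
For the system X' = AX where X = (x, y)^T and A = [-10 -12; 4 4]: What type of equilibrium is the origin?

A = [[-10,-12],[4,4]]; det(A-λI) = λ^2 + 6λ + 8.
λ = -2, -4: both negative.

stable node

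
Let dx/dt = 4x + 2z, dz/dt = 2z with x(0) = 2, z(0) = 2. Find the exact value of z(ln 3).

A = [[4,2],[0,2]]; eigenvalues λ = 4, 2.
Eigenvectors: (-1,0) for λ=4, (-1,1) for λ=2.
From the initial condition, c_1 = -4, c_2 = 2.
z(ln 3) = (-4)(3^4)(0) + (2)(3^2)(1) = 18.

18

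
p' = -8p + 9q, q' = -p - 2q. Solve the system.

p(t) = 3K_1e^(-5t) + 3K_2te^(-5t) + 2K_2e^(-5t), q(t) = K_1e^(-5t) + K_2te^(-5t) + K_2e^(-5t)

Coefficient matrix A = [[-8, 9], [-1, -2]].
Characteristic polynomial det(A - λI) = λ^2 + 10λ + 25 = 0.
Single eigenvalue λ = -5 with algebraic multiplicity 2.
Eigenvector v = (3,1); generalized eigenvector w with (A-λI)w=v is (2,1).
General solution: e^(-5t)[K_1·v + K_2·(t·v + w)].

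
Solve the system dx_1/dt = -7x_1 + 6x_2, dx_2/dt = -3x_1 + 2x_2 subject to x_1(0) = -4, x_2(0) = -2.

x_1(t) = -4e^(-4t), x_2(t) = -2e^(-4t)

Coefficient matrix A = [[-7, 6], [-3, 2]].
Characteristic polynomial det(A - λI) = λ^2 + 5λ + 4 = 0.
Eigenvalues λ = -4, -1.
For λ=-4: (A-λI) row 1 is [-3, 6], so an eigenvector is (2, 1).
For λ=-1: (A-λI) row 1 is [-6, 6], so an eigenvector is (-1, -1).
General solution: C_1e^(-4t)(2,1) + C_2e^(-t)(-1,-1).
Applying x_1(0)=-4, x_2(0)=-2 gives C_1=-2, C_2=0.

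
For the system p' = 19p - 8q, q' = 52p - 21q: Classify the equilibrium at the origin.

stable spiral

A = [[19,-8],[52,-21]]; det(A-λI) = λ^2 + 2λ + 17.
λ = -1 ± 4i: negative real part.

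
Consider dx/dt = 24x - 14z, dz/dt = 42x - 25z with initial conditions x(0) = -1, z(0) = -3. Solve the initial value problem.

x(t) = 2e^(3t) - 3e^(-4t), z(t) = 3e^(3t) - 6e^(-4t)

Coefficient matrix A = [[24, -14], [42, -25]].
Characteristic polynomial det(A - λI) = λ^2 + λ - 12 = 0.
Eigenvalues λ = -4, 3.
For λ=-4: (A-λI) row 1 is [28, -14], so an eigenvector is (-1, -2).
For λ=3: (A-λI) row 1 is [21, -14], so an eigenvector is (-2, -3).
General solution: C_1e^(-4t)(-1,-2) + C_2e^(3t)(-2,-3).
Applying x(0)=-1, z(0)=-3 gives C_1=3, C_2=-1.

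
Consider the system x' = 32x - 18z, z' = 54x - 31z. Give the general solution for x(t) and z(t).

Coefficient matrix A = [[32, -18], [54, -31]].
Characteristic polynomial det(A - λI) = λ^2 - λ - 20 = 0.
Eigenvalues λ = 5, -4.
For λ=5: (A-λI) row 1 is [27, -18], so an eigenvector is (2, 3).
For λ=-4: (A-λI) row 1 is [36, -18], so an eigenvector is (-1, -2).
General solution: c_1e^(5t)(2,3) + c_2e^(-4t)(-1,-2).

x(t) = 2c_1e^(5t) - c_2e^(-4t), z(t) = 3c_1e^(5t) - 2c_2e^(-4t)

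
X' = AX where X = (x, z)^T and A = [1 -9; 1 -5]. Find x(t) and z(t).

x(t) = -3C_1e^(-2t) - 3C_2te^(-2t) - C_2e^(-2t), z(t) = -C_1e^(-2t) - C_2te^(-2t)

Coefficient matrix A = [[1, -9], [1, -5]].
Characteristic polynomial det(A - λI) = λ^2 + 4λ + 4 = 0.
Single eigenvalue λ = -2 with algebraic multiplicity 2.
Eigenvector v = (-3,-1); generalized eigenvector w with (A-λI)w=v is (-1,0).
General solution: e^(-2t)[C_1·v + C_2·(t·v + w)].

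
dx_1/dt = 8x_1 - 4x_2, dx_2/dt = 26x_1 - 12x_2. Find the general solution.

x_1(t) = K_1e^(-2t)sin(2t) + K_1e^(-2t)cos(2t) + K_2e^(-2t)sin(2t) - K_2e^(-2t)cos(2t), x_2(t) = 3K_1e^(-2t)sin(2t) + 2K_1e^(-2t)cos(2t) + 2K_2e^(-2t)sin(2t) - 3K_2e^(-2t)cos(2t)

Coefficient matrix A = [[8, -4], [26, -12]].
Characteristic polynomial det(A - λI) = λ^2 + 4λ + 8 = 0.
Eigenvalues λ = -2 ± 2i (complex conjugate pair).
For λ=-2+2i: an eigenvector is (1,2) - i(1,3) = (1 - i, 2 - 3i).
A real fundamental pair from Re and Im of e^((-2+2i)t)v: X_1 = e^(-2t)(cos(2t)·(1,2) + sin(2t)·(1,3)), X_2 = e^(-2t)(sin(2t)·(1,2) - cos(2t)·(1,3)).
General solution: K_1X_1 + K_2X_2.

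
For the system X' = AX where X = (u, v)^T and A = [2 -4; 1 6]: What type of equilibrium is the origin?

A = [[2,-4],[1,6]]; det(A-λI) = λ^2 - 8λ + 16.
repeated λ = 4 with a single eigenvector.

unstable improper node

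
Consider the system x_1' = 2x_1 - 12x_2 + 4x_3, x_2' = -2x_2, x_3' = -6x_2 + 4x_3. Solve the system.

x_1(t) = 2C_1e^(4t) + 2C_2e^(-2t) + C_3e^(2t), x_2(t) = C_2e^(-2t), x_3(t) = C_1e^(4t) + C_2e^(-2t)

Coefficient matrix A = [[2, -12, 4], [0, -2, 0], [0, -6, 4]].
det(A - λI) = 0 gives eigenvalues λ = 4, -2, 2.
For λ=4: eigenvector (2,0,1).
For λ=-2: eigenvector (2,1,1).
For λ=2: eigenvector (1,0,0).
General solution: C_1e^(4t)(2,0,1) + C_2e^(-2t)(2,1,1) + C_3e^(2t)(1,0,0).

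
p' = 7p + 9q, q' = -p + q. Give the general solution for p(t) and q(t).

Coefficient matrix A = [[7, 9], [-1, 1]].
Characteristic polynomial det(A - λI) = λ^2 - 8λ + 16 = 0.
Single eigenvalue λ = 4 with algebraic multiplicity 2.
Eigenvector v = (-3,1); generalized eigenvector w with (A-λI)w=v is (2,-1).
General solution: e^(4t)[C_1·v + C_2·(t·v + w)].

p(t) = -3C_1e^(4t) - 3C_2te^(4t) + 2C_2e^(4t), q(t) = C_1e^(4t) + C_2te^(4t) - C_2e^(4t)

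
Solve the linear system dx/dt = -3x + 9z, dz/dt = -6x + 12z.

Coefficient matrix A = [[-3, 9], [-6, 12]].
Characteristic polynomial det(A - λI) = λ^2 - 9λ + 18 = 0.
Eigenvalues λ = 3, 6.
For λ=3: (A-λI) row 1 is [-6, 9], so an eigenvector is (-3, -2).
For λ=6: (A-λI) row 1 is [-9, 9], so an eigenvector is (1, 1).
General solution: C_1e^(3t)(-3,-2) + C_2e^(6t)(1,1).

x(t) = -3C_1e^(3t) + C_2e^(6t), z(t) = -2C_1e^(3t) + C_2e^(6t)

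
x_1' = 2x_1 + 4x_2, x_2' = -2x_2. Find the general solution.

x_1(t) = -K_1e^(-2t) + K_2e^(2t), x_2(t) = K_1e^(-2t)

Coefficient matrix A = [[2, 4], [0, -2]].
Characteristic polynomial det(A - λI) = λ^2 - 4 = 0.
Eigenvalues λ = -2, 2.
For λ=-2: (A-λI) row 1 is [4, 4], so an eigenvector is (-1, 1).
For λ=2: (A-λI) row 1 is [0, 4], so an eigenvector is (1, 0).
General solution: K_1e^(-2t)(-1,1) + K_2e^(2t)(1,0).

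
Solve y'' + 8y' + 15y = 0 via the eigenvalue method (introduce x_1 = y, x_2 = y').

y(t) = C_1e^(-3t) + C_2e^(-5t)

Let x_1 = y, x_2 = y'. Then x_1' = x_2 and x_2' = -15x_1 - 8x_2.
A = [[0,1],[-15,-8]]; det(A-λI) = λ^2 + 8λ + 15.
Eigenvalues λ = -3, -5 with eigenvectors (1,-3), (1,-5).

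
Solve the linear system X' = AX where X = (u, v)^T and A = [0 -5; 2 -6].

Coefficient matrix A = [[0, -5], [2, -6]].
Characteristic polynomial det(A - λI) = λ^2 + 6λ + 10 = 0.
Eigenvalues λ = -3 ± i (complex conjugate pair).
For λ=-3+i: an eigenvector is (-2,-1) - i(-1,-1) = (-2 + i, -1 + i).
A real fundamental pair from Re and Im of e^((-3+i)t)v: X_1 = e^(-3t)(cos(t)·(-2,-1) + sin(t)·(-1,-1)), X_2 = e^(-3t)(sin(t)·(-2,-1) - cos(t)·(-1,-1)).
General solution: c_1X_1 + c_2X_2.

u(t) = -c_1e^(-3t)sin(t) - 2c_1e^(-3t)cos(t) - 2c_2e^(-3t)sin(t) + c_2e^(-3t)cos(t), v(t) = -c_1e^(-3t)sin(t) - c_1e^(-3t)cos(t) - c_2e^(-3t)sin(t) + c_2e^(-3t)cos(t)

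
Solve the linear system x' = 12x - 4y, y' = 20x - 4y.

x(t) = K_1e^(4t)sin(4t) - K_2e^(4t)cos(4t), y(t) = 2K_1e^(4t)sin(4t) - K_1e^(4t)cos(4t) - K_2e^(4t)sin(4t) - 2K_2e^(4t)cos(4t)

Coefficient matrix A = [[12, -4], [20, -4]].
Characteristic polynomial det(A - λI) = λ^2 - 8λ + 32 = 0.
Eigenvalues λ = 4 ± 4i (complex conjugate pair).
For λ=4+4i: an eigenvector is (0,-1) - i(1,2) = (0 - i, -1 - 2i).
A real fundamental pair from Re and Im of e^((4+4i)t)v: X_1 = e^(4t)(cos(4t)·(0,-1) + sin(4t)·(1,2)), X_2 = e^(4t)(sin(4t)·(0,-1) - cos(4t)·(1,2)).
General solution: K_1X_1 + K_2X_2.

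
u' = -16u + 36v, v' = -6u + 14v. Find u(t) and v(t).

Coefficient matrix A = [[-16, 36], [-6, 14]].
Characteristic polynomial det(A - λI) = λ^2 + 2λ - 8 = 0.
Eigenvalues λ = 2, -4.
For λ=2: (A-λI) row 1 is [-18, 36], so an eigenvector is (2, 1).
For λ=-4: (A-λI) row 1 is [-12, 36], so an eigenvector is (3, 1).
General solution: C_1e^(2t)(2,1) + C_2e^(-4t)(3,1).

u(t) = 2C_1e^(2t) + 3C_2e^(-4t), v(t) = C_1e^(2t) + C_2e^(-4t)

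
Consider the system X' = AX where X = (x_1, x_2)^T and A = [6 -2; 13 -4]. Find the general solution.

Coefficient matrix A = [[6, -2], [13, -4]].
Characteristic polynomial det(A - λI) = λ^2 - 2λ + 2 = 0.
Eigenvalues λ = 1 ± i (complex conjugate pair).
For λ=1+i: an eigenvector is (1,3) - i(-1,-2) = (1 + i, 3 + 2i).
A real fundamental pair from Re and Im of e^((1+i)t)v: X_1 = e^(t)(cos(t)·(1,3) + sin(t)·(-1,-2)), X_2 = e^(t)(sin(t)·(1,3) - cos(t)·(-1,-2)).
General solution: c_1X_1 + c_2X_2.

x_1(t) = -c_1e^(t)sin(t) + c_1e^(t)cos(t) + c_2e^(t)sin(t) + c_2e^(t)cos(t), x_2(t) = -2c_1e^(t)sin(t) + 3c_1e^(t)cos(t) + 3c_2e^(t)sin(t) + 2c_2e^(t)cos(t)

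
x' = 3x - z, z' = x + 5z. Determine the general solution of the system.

Coefficient matrix A = [[3, -1], [1, 5]].
Characteristic polynomial det(A - λI) = λ^2 - 8λ + 16 = 0.
Single eigenvalue λ = 4 with algebraic multiplicity 2.
Eigenvector v = (-1,1); generalized eigenvector w with (A-λI)w=v is (3,-2).
General solution: e^(4t)[K_1·v + K_2·(t·v + w)].

x(t) = -K_1e^(4t) - K_2te^(4t) + 3K_2e^(4t), z(t) = K_1e^(4t) + K_2te^(4t) - 2K_2e^(4t)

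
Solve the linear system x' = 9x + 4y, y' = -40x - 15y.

x(t) = -c_1e^(-3t)sin(4t) + c_2e^(-3t)cos(4t), y(t) = 3c_1e^(-3t)sin(4t) - c_1e^(-3t)cos(4t) - c_2e^(-3t)sin(4t) - 3c_2e^(-3t)cos(4t)

Coefficient matrix A = [[9, 4], [-40, -15]].
Characteristic polynomial det(A - λI) = λ^2 + 6λ + 25 = 0.
Eigenvalues λ = -3 ± 4i (complex conjugate pair).
For λ=-3+4i: an eigenvector is (0,-1) - i(-1,3) = (0 + i, -1 - 3i).
A real fundamental pair from Re and Im of e^((-3+4i)t)v: X_1 = e^(-3t)(cos(4t)·(0,-1) + sin(4t)·(-1,3)), X_2 = e^(-3t)(sin(4t)·(0,-1) - cos(4t)·(-1,3)).
General solution: c_1X_1 + c_2X_2.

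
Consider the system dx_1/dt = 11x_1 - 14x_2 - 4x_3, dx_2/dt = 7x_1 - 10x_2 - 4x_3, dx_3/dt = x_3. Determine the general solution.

Coefficient matrix A = [[11, -14, -4], [7, -10, -4], [0, 0, 1]].
det(A - λI) = 0 gives eigenvalues λ = 4, -3, 1.
For λ=4: eigenvector (2,1,0).
For λ=-3: eigenvector (1,1,0).
For λ=1: eigenvector (-1,-1,1).
General solution: K_1e^(4t)(2,1,0) + K_2e^(-3t)(1,1,0) + K_3e^(t)(-1,-1,1).

x_1(t) = 2K_1e^(4t) + K_2e^(-3t) - K_3e^(t), x_2(t) = K_1e^(4t) + K_2e^(-3t) - K_3e^(t), x_3(t) = K_3e^(t)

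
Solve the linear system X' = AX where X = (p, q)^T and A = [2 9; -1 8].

Coefficient matrix A = [[2, 9], [-1, 8]].
Characteristic polynomial det(A - λI) = λ^2 - 10λ + 25 = 0.
Single eigenvalue λ = 5 with algebraic multiplicity 2.
Eigenvector v = (3,1); generalized eigenvector w with (A-λI)w=v is (-1,0).
General solution: e^(5t)[c_1·v + c_2·(t·v + w)].

p(t) = 3c_1e^(5t) + 3c_2te^(5t) - c_2e^(5t), q(t) = c_1e^(5t) + c_2te^(5t)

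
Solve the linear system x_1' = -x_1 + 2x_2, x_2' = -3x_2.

Coefficient matrix A = [[-1, 2], [0, -3]].
Characteristic polynomial det(A - λI) = λ^2 + 4λ + 3 = 0.
Eigenvalues λ = -1, -3.
For λ=-1: (A-λI) row 1 is [0, 2], so an eigenvector is (-1, 0).
For λ=-3: (A-λI) row 1 is [2, 2], so an eigenvector is (-1, 1).
General solution: C_1e^(-t)(-1,0) + C_2e^(-3t)(-1,1).

x_1(t) = -C_1e^(-t) - C_2e^(-3t), x_2(t) = C_2e^(-3t)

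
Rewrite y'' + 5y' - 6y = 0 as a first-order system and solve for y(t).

y(t) = K_1e^(t) + K_2e^(-6t)

Let x_1 = y, x_2 = y'. Then x_1' = x_2 and x_2' = 6x_1 - 5x_2.
A = [[0,1],[6,-5]]; det(A-λI) = λ^2 + 5λ - 6.
Eigenvalues λ = 1, -6 with eigenvectors (1,1), (1,-6).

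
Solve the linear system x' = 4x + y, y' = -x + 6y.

Coefficient matrix A = [[4, 1], [-1, 6]].
Characteristic polynomial det(A - λI) = λ^2 - 10λ + 25 = 0.
Single eigenvalue λ = 5 with algebraic multiplicity 2.
Eigenvector v = (-1,-1); generalized eigenvector w with (A-λI)w=v is (2,1).
General solution: e^(5t)[C_1·v + C_2·(t·v + w)].

x(t) = -C_1e^(5t) - C_2te^(5t) + 2C_2e^(5t), y(t) = -C_1e^(5t) - C_2te^(5t) + C_2e^(5t)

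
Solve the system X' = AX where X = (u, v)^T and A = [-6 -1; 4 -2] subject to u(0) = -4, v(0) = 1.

Coefficient matrix A = [[-6, -1], [4, -2]].
Characteristic polynomial det(A - λI) = λ^2 + 8λ + 16 = 0.
Single eigenvalue λ = -4 with algebraic multiplicity 2.
Eigenvector v = (1,-2); generalized eigenvector w with (A-λI)w=v is (-1,1).
General solution: e^(-4t)[K_1·v + K_2·(t·v + w)].
Applying u(0)=-4, v(0)=1 gives K_1=3, K_2=7.

u(t) = 7te^(-4t) - 4e^(-4t), v(t) = -14te^(-4t) + e^(-4t)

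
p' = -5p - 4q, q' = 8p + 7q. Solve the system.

p(t) = -K_1e^(-t) + K_2e^(3t), q(t) = K_1e^(-t) - 2K_2e^(3t)

Coefficient matrix A = [[-5, -4], [8, 7]].
Characteristic polynomial det(A - λI) = λ^2 - 2λ - 3 = 0.
Eigenvalues λ = -1, 3.
For λ=-1: (A-λI) row 1 is [-4, -4], so an eigenvector is (-1, 1).
For λ=3: (A-λI) row 1 is [-8, -4], so an eigenvector is (1, -2).
General solution: K_1e^(-t)(-1,1) + K_2e^(3t)(1,-2).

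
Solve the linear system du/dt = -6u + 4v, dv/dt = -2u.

u(t) = -2K_1e^(-4t) + K_2e^(-2t), v(t) = -K_1e^(-4t) + K_2e^(-2t)

Coefficient matrix A = [[-6, 4], [-2, 0]].
Characteristic polynomial det(A - λI) = λ^2 + 6λ + 8 = 0.
Eigenvalues λ = -4, -2.
For λ=-4: (A-λI) row 1 is [-2, 4], so an eigenvector is (-2, -1).
For λ=-2: (A-λI) row 1 is [-4, 4], so an eigenvector is (1, 1).
General solution: K_1e^(-4t)(-2,-1) + K_2e^(-2t)(1,1).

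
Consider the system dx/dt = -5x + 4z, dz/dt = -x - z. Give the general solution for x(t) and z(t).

x(t) = 2C_1e^(-3t) + 2C_2te^(-3t) - 3C_2e^(-3t), z(t) = C_1e^(-3t) + C_2te^(-3t) - C_2e^(-3t)

Coefficient matrix A = [[-5, 4], [-1, -1]].
Characteristic polynomial det(A - λI) = λ^2 + 6λ + 9 = 0.
Single eigenvalue λ = -3 with algebraic multiplicity 2.
Eigenvector v = (2,1); generalized eigenvector w with (A-λI)w=v is (-3,-1).
General solution: e^(-3t)[C_1·v + C_2·(t·v + w)].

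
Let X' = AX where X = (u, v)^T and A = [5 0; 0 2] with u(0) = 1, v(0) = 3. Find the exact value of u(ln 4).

1024

A = [[5,0],[0,2]]; eigenvalues λ = 2, 5.
Eigenvectors: (0,1) for λ=2, (-1,0) for λ=5.
From the initial condition, c_1 = 3, c_2 = -1.
u(ln 4) = (3)(4^2)(0) + (-1)(4^5)(-1) = 1024.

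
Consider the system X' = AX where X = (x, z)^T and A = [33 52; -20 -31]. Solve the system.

x(t) = -2c_1e^(t)sin(4t) + 3c_1e^(t)cos(4t) + 3c_2e^(t)sin(4t) + 2c_2e^(t)cos(4t), z(t) = c_1e^(t)sin(4t) - 2c_1e^(t)cos(4t) - 2c_2e^(t)sin(4t) - c_2e^(t)cos(4t)

Coefficient matrix A = [[33, 52], [-20, -31]].
Characteristic polynomial det(A - λI) = λ^2 - 2λ + 17 = 0.
Eigenvalues λ = 1 ± 4i (complex conjugate pair).
For λ=1+4i: an eigenvector is (3,-2) - i(-2,1) = (3 + 2i, -2 - i).
A real fundamental pair from Re and Im of e^((1+4i)t)v: X_1 = e^(t)(cos(4t)·(3,-2) + sin(4t)·(-2,1)), X_2 = e^(t)(sin(4t)·(3,-2) - cos(4t)·(-2,1)).
General solution: c_1X_1 + c_2X_2.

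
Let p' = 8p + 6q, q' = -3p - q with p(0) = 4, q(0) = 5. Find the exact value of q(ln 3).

-2061

A = [[8,6],[-3,-1]]; eigenvalues λ = 5, 2.
Eigenvectors: (-2,1) for λ=5, (1,-1) for λ=2.
From the initial condition, c_1 = -9, c_2 = -14.
q(ln 3) = (-9)(3^5)(1) + (-14)(3^2)(-1) = -2061.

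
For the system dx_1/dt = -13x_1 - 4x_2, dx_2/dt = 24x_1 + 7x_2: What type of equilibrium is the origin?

A = [[-13,-4],[24,7]]; det(A-λI) = λ^2 + 6λ + 5.
λ = -5, -1: both negative.

stable node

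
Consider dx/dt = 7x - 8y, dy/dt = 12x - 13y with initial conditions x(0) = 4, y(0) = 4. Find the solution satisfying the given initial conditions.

Coefficient matrix A = [[7, -8], [12, -13]].
Characteristic polynomial det(A - λI) = λ^2 + 6λ + 5 = 0.
Eigenvalues λ = -5, -1.
For λ=-5: (A-λI) row 1 is [12, -8], so an eigenvector is (2, 3).
For λ=-1: (A-λI) row 1 is [8, -8], so an eigenvector is (1, 1).
General solution: C_1e^(-5t)(2,3) + C_2e^(-t)(1,1).
Applying x(0)=4, y(0)=4 gives C_1=0, C_2=4.

x(t) = 4e^(-t), y(t) = 4e^(-t)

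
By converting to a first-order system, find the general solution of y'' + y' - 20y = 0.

Let x_1 = y, x_2 = y'. Then x_1' = x_2 and x_2' = 20x_1 - x_2.
A = [[0,1],[20,-1]]; det(A-λI) = λ^2 + λ - 20.
Eigenvalues λ = -5, 4 with eigenvectors (1,-5), (1,4).

y(t) = c_1e^(-5t) + c_2e^(4t)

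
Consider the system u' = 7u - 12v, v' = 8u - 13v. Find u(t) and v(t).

Coefficient matrix A = [[7, -12], [8, -13]].
Characteristic polynomial det(A - λI) = λ^2 + 6λ + 5 = 0.
Eigenvalues λ = -1, -5.
For λ=-1: (A-λI) row 1 is [8, -12], so an eigenvector is (-3, -2).
For λ=-5: (A-λI) row 1 is [12, -12], so an eigenvector is (-1, -1).
General solution: c_1e^(-t)(-3,-2) + c_2e^(-5t)(-1,-1).

u(t) = -3c_1e^(-t) - c_2e^(-5t), v(t) = -2c_1e^(-t) - c_2e^(-5t)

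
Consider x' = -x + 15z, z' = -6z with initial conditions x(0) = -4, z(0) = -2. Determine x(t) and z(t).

Coefficient matrix A = [[-1, 15], [0, -6]].
Characteristic polynomial det(A - λI) = λ^2 + 7λ + 6 = 0.
Eigenvalues λ = -1, -6.
For λ=-1: (A-λI) row 1 is [0, 15], so an eigenvector is (-1, 0).
For λ=-6: (A-λI) row 1 is [5, 15], so an eigenvector is (3, -1).
General solution: c_1e^(-t)(-1,0) + c_2e^(-6t)(3,-1).
Applying x(0)=-4, z(0)=-2 gives c_1=10, c_2=2.

x(t) = -10e^(-t) + 6e^(-6t), z(t) = -2e^(-6t)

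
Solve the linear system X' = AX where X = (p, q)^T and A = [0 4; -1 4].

p(t) = -2c_1e^(2t) - 2c_2te^(2t) - c_2e^(2t), q(t) = -c_1e^(2t) - c_2te^(2t) - c_2e^(2t)

Coefficient matrix A = [[0, 4], [-1, 4]].
Characteristic polynomial det(A - λI) = λ^2 - 4λ + 4 = 0.
Single eigenvalue λ = 2 with algebraic multiplicity 2.
Eigenvector v = (-2,-1); generalized eigenvector w with (A-λI)w=v is (-1,-1).
General solution: e^(2t)[c_1·v + c_2·(t·v + w)].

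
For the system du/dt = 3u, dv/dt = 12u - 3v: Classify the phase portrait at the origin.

saddle

A = [[3,0],[12,-3]]; det(A-λI) = λ^2 - 9.
λ = 3, -3: opposite signs.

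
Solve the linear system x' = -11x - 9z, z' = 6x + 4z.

x(t) = -C_1e^(-2t) + 3C_2e^(-5t), z(t) = C_1e^(-2t) - 2C_2e^(-5t)

Coefficient matrix A = [[-11, -9], [6, 4]].
Characteristic polynomial det(A - λI) = λ^2 + 7λ + 10 = 0.
Eigenvalues λ = -2, -5.
For λ=-2: (A-λI) row 1 is [-9, -9], so an eigenvector is (-1, 1).
For λ=-5: (A-λI) row 1 is [-6, -9], so an eigenvector is (3, -2).
General solution: C_1e^(-2t)(-1,1) + C_2e^(-5t)(3,-2).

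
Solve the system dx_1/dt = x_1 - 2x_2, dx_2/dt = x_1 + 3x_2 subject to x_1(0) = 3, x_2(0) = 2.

x_1(t) = -7e^(2t)sin(t) + 3e^(2t)cos(t), x_2(t) = 5e^(2t)sin(t) + 2e^(2t)cos(t)

Coefficient matrix A = [[1, -2], [1, 3]].
Characteristic polynomial det(A - λI) = λ^2 - 4λ + 5 = 0.
Eigenvalues λ = 2 ± i (complex conjugate pair).
For λ=2+i: an eigenvector is (-1,0) - i(1,-1) = (-1 - i, 0 + i).
A real fundamental pair from Re and Im of e^((2+i)t)v: X_1 = e^(2t)(cos(t)·(-1,0) + sin(t)·(1,-1)), X_2 = e^(2t)(sin(t)·(-1,0) - cos(t)·(1,-1)).
General solution: K_1X_1 + K_2X_2.
Applying x_1(0)=3, x_2(0)=2 gives K_1=-5, K_2=2.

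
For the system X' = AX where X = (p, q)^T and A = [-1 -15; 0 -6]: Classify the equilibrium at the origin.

A = [[-1,-15],[0,-6]]; det(A-λI) = λ^2 + 7λ + 6.
λ = -6, -1: both negative.

stable node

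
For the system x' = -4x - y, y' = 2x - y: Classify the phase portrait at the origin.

A = [[-4,-1],[2,-1]]; det(A-λI) = λ^2 + 5λ + 6.
λ = -3, -2: both negative.

stable node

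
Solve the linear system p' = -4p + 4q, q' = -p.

p(t) = -2c_1e^(-2t) - 2c_2te^(-2t) - 3c_2e^(-2t), q(t) = -c_1e^(-2t) - c_2te^(-2t) - 2c_2e^(-2t)

Coefficient matrix A = [[-4, 4], [-1, 0]].
Characteristic polynomial det(A - λI) = λ^2 + 4λ + 4 = 0.
Single eigenvalue λ = -2 with algebraic multiplicity 2.
Eigenvector v = (-2,-1); generalized eigenvector w with (A-λI)w=v is (-3,-2).
General solution: e^(-2t)[c_1·v + c_2·(t·v + w)].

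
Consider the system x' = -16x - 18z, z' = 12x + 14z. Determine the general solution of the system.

x(t) = -C_1e^(2t) - 3C_2e^(-4t), z(t) = C_1e^(2t) + 2C_2e^(-4t)

Coefficient matrix A = [[-16, -18], [12, 14]].
Characteristic polynomial det(A - λI) = λ^2 + 2λ - 8 = 0.
Eigenvalues λ = 2, -4.
For λ=2: (A-λI) row 1 is [-18, -18], so an eigenvector is (-1, 1).
For λ=-4: (A-λI) row 1 is [-12, -18], so an eigenvector is (-3, 2).
General solution: C_1e^(2t)(-1,1) + C_2e^(-4t)(-3,2).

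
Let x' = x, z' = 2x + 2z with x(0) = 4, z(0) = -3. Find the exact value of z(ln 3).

A = [[1,0],[2,2]]; eigenvalues λ = 1, 2.
Eigenvectors: (1,-2) for λ=1, (0,1) for λ=2.
From the initial condition, c_1 = 4, c_2 = 5.
z(ln 3) = (4)(3^1)(-2) + (5)(3^2)(1) = 21.

21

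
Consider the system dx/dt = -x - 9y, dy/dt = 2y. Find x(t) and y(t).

x(t) = C_1e^(-t) - 3C_2e^(2t), y(t) = C_2e^(2t)

Coefficient matrix A = [[-1, -9], [0, 2]].
Characteristic polynomial det(A - λI) = λ^2 - λ - 2 = 0.
Eigenvalues λ = -1, 2.
For λ=-1: (A-λI) row 1 is [0, -9], so an eigenvector is (1, 0).
For λ=2: (A-λI) row 1 is [-3, -9], so an eigenvector is (-3, 1).
General solution: C_1e^(-t)(1,0) + C_2e^(2t)(-3,1).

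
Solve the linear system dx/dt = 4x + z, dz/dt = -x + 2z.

x(t) = -C_1e^(3t) - C_2te^(3t), z(t) = C_1e^(3t) + C_2te^(3t) - C_2e^(3t)

Coefficient matrix A = [[4, 1], [-1, 2]].
Characteristic polynomial det(A - λI) = λ^2 - 6λ + 9 = 0.
Single eigenvalue λ = 3 with algebraic multiplicity 2.
Eigenvector v = (-1,1); generalized eigenvector w with (A-λI)w=v is (0,-1).
General solution: e^(3t)[C_1·v + C_2·(t·v + w)].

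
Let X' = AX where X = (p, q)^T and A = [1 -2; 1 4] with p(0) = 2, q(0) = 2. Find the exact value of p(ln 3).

-90

A = [[1,-2],[1,4]]; eigenvalues λ = 2, 3.
Eigenvectors: (2,-1) for λ=2, (-1,1) for λ=3.
From the initial condition, c_1 = 4, c_2 = 6.
p(ln 3) = (4)(3^2)(2) + (6)(3^3)(-1) = -90.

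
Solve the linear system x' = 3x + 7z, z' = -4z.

Coefficient matrix A = [[3, 7], [0, -4]].
Characteristic polynomial det(A - λI) = λ^2 + λ - 12 = 0.
Eigenvalues λ = -4, 3.
For λ=-4: (A-λI) row 1 is [7, 7], so an eigenvector is (1, -1).
For λ=3: (A-λI) row 1 is [0, 7], so an eigenvector is (1, 0).
General solution: c_1e^(-4t)(1,-1) + c_2e^(3t)(1,0).

x(t) = c_1e^(-4t) + c_2e^(3t), z(t) = -c_1e^(-4t)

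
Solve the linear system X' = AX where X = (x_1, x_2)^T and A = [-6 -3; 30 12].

Coefficient matrix A = [[-6, -3], [30, 12]].
Characteristic polynomial det(A - λI) = λ^2 - 6λ + 18 = 0.
Eigenvalues λ = 3 ± 3i (complex conjugate pair).
For λ=3+3i: an eigenvector is (-1,3) - i(0,-1) = (-1, 3 + i).
A real fundamental pair from Re and Im of e^((3+3i)t)v: X_1 = e^(3t)(cos(3t)·(-1,3) + sin(3t)·(0,-1)), X_2 = e^(3t)(sin(3t)·(-1,3) - cos(3t)·(0,-1)).
General solution: C_1X_1 + C_2X_2.

x_1(t) = -C_1e^(3t)cos(3t) - C_2e^(3t)sin(3t), x_2(t) = -C_1e^(3t)sin(3t) + 3C_1e^(3t)cos(3t) + 3C_2e^(3t)sin(3t) + C_2e^(3t)cos(3t)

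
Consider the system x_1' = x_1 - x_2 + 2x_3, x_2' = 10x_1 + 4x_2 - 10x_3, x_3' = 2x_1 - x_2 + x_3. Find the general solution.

Coefficient matrix A = [[1, -1, 2], [10, 4, -10], [2, -1, 1]].
det(A - λI) = 0 gives eigenvalues λ = 3, 4, -1.
For λ=3: eigenvector (1,0,1).
For λ=4: eigenvector (-1,1,-1).
For λ=-1: eigenvector (0,2,1).
General solution: K_1e^(3t)(1,0,1) + K_2e^(4t)(-1,1,-1) + K_3e^(-t)(0,2,1).

x_1(t) = K_1e^(3t) - K_2e^(4t), x_2(t) = K_2e^(4t) + 2K_3e^(-t), x_3(t) = K_1e^(3t) - K_2e^(4t) + K_3e^(-t)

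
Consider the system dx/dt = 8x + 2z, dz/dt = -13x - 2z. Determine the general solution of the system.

x(t) = -K_1e^(3t)sin(t) + K_1e^(3t)cos(t) + K_2e^(3t)sin(t) + K_2e^(3t)cos(t), z(t) = 2K_1e^(3t)sin(t) - 3K_1e^(3t)cos(t) - 3K_2e^(3t)sin(t) - 2K_2e^(3t)cos(t)

Coefficient matrix A = [[8, 2], [-13, -2]].
Characteristic polynomial det(A - λI) = λ^2 - 6λ + 10 = 0.
Eigenvalues λ = 3 ± i (complex conjugate pair).
For λ=3+i: an eigenvector is (1,-3) - i(-1,2) = (1 + i, -3 - 2i).
A real fundamental pair from Re and Im of e^((3+i)t)v: X_1 = e^(3t)(cos(t)·(1,-3) + sin(t)·(-1,2)), X_2 = e^(3t)(sin(t)·(1,-3) - cos(t)·(-1,2)).
General solution: K_1X_1 + K_2X_2.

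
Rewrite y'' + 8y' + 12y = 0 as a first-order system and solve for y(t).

Let x_1 = y, x_2 = y'. Then x_1' = x_2 and x_2' = -12x_1 - 8x_2.
A = [[0,1],[-12,-8]]; det(A-λI) = λ^2 + 8λ + 12.
Eigenvalues λ = -6, -2 with eigenvectors (1,-6), (1,-2).

y(t) = C_1e^(-6t) + C_2e^(-2t)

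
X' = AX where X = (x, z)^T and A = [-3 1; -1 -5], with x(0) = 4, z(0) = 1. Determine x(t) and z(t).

x(t) = 5te^(-4t) + 4e^(-4t), z(t) = -5te^(-4t) + e^(-4t)

Coefficient matrix A = [[-3, 1], [-1, -5]].
Characteristic polynomial det(A - λI) = λ^2 + 8λ + 16 = 0.
Single eigenvalue λ = -4 with algebraic multiplicity 2.
Eigenvector v = (1,-1); generalized eigenvector w with (A-λI)w=v is (-2,3).
General solution: e^(-4t)[c_1·v + c_2·(t·v + w)].
Applying x(0)=4, z(0)=1 gives c_1=14, c_2=5.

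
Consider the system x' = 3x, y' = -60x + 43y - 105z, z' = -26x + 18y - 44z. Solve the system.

Coefficient matrix A = [[3, 0, 0], [-60, 43, -105], [-26, 18, -44]].
det(A - λI) = 0 gives eigenvalues λ = 3, -2, 1.
For λ=3: eigenvector (1,-9,-4).
For λ=-2: eigenvector (0,7,3).
For λ=1: eigenvector (0,5,2).
General solution: c_1e^(3t)(1,-9,-4) + c_2e^(-2t)(0,7,3) + c_3e^(t)(0,5,2).

x(t) = c_1e^(3t), y(t) = -9c_1e^(3t) + 7c_2e^(-2t) + 5c_3e^(t), z(t) = -4c_1e^(3t) + 3c_2e^(-2t) + 2c_3e^(t)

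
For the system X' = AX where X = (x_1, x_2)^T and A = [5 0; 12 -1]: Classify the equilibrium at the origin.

A = [[5,0],[12,-1]]; det(A-λI) = λ^2 - 4λ - 5.
λ = 5, -1: opposite signs.

saddle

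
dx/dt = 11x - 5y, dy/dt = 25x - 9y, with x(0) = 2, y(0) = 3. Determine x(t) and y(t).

Coefficient matrix A = [[11, -5], [25, -9]].
Characteristic polynomial det(A - λI) = λ^2 - 2λ + 26 = 0.
Eigenvalues λ = 1 ± 5i (complex conjugate pair).
For λ=1+5i: an eigenvector is (-1,-2) - i(0,-1) = (-1, -2 + i).
A real fundamental pair from Re and Im of e^((1+5i)t)v: X_1 = e^(t)(cos(5t)·(-1,-2) + sin(5t)·(0,-1)), X_2 = e^(t)(sin(5t)·(-1,-2) - cos(5t)·(0,-1)).
General solution: K_1X_1 + K_2X_2.
Applying x(0)=2, y(0)=3 gives K_1=-2, K_2=-1.

x(t) = e^(t)sin(5t) + 2e^(t)cos(5t), y(t) = 4e^(t)sin(5t) + 3e^(t)cos(5t)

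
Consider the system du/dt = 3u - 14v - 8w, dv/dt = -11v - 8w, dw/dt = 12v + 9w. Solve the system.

Coefficient matrix A = [[3, -14, -8], [0, -11, -8], [0, 12, 9]].
det(A - λI) = 0 gives eigenvalues λ = 3, -3, 1.
For λ=3: eigenvector (1,0,0).
For λ=-3: eigenvector (1,1,-1).
For λ=1: eigenvector (-2,-2,3).
General solution: c_1e^(3t)(1,0,0) + c_2e^(-3t)(1,1,-1) + c_3e^(t)(-2,-2,3).

u(t) = c_1e^(3t) + c_2e^(-3t) - 2c_3e^(t), v(t) = c_2e^(-3t) - 2c_3e^(t), w(t) = -c_2e^(-3t) + 3c_3e^(t)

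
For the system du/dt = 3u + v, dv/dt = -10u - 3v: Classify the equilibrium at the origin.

center

A = [[3,1],[-10,-3]]; det(A-λI) = λ^2 + 1.
λ = 0 ± i: zero real part.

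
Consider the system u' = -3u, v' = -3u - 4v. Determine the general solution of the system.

u(t) = K_1e^(-3t), v(t) = -3K_1e^(-3t) + K_2e^(-4t)

Coefficient matrix A = [[-3, 0], [-3, -4]].
Characteristic polynomial det(A - λI) = λ^2 + 7λ + 12 = 0.
Eigenvalues λ = -3, -4.
For λ=-3: (A-λI) row 2 is [-3, -1], so an eigenvector is (1, -3).
For λ=-4: (A-λI) row 1 is [1, 0], so an eigenvector is (0, 1).
General solution: K_1e^(-3t)(1,-3) + K_2e^(-4t)(0,1).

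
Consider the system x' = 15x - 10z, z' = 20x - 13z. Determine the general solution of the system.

Coefficient matrix A = [[15, -10], [20, -13]].
Characteristic polynomial det(A - λI) = λ^2 - 2λ + 5 = 0.
Eigenvalues λ = 1 ± 2i (complex conjugate pair).
For λ=1+2i: an eigenvector is (1,1) - i(2,3) = (1 - 2i, 1 - 3i).
A real fundamental pair from Re and Im of e^((1+2i)t)v: X_1 = e^(t)(cos(2t)·(1,1) + sin(2t)·(2,3)), X_2 = e^(t)(sin(2t)·(1,1) - cos(2t)·(2,3)).
General solution: C_1X_1 + C_2X_2.

x(t) = 2C_1e^(t)sin(2t) + C_1e^(t)cos(2t) + C_2e^(t)sin(2t) - 2C_2e^(t)cos(2t), z(t) = 3C_1e^(t)sin(2t) + C_1e^(t)cos(2t) + C_2e^(t)sin(2t) - 3C_2e^(t)cos(2t)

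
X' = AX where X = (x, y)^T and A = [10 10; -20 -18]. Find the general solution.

Coefficient matrix A = [[10, 10], [-20, -18]].
Characteristic polynomial det(A - λI) = λ^2 + 8λ + 20 = 0.
Eigenvalues λ = -4 ± 2i (complex conjugate pair).
For λ=-4+2i: an eigenvector is (-1,1) - i(-2,3) = (-1 + 2i, 1 - 3i).
A real fundamental pair from Re and Im of e^((-4+2i)t)v: X_1 = e^(-4t)(cos(2t)·(-1,1) + sin(2t)·(-2,3)), X_2 = e^(-4t)(sin(2t)·(-1,1) - cos(2t)·(-2,3)).
General solution: K_1X_1 + K_2X_2.

x(t) = -2K_1e^(-4t)sin(2t) - K_1e^(-4t)cos(2t) - K_2e^(-4t)sin(2t) + 2K_2e^(-4t)cos(2t), y(t) = 3K_1e^(-4t)sin(2t) + K_1e^(-4t)cos(2t) + K_2e^(-4t)sin(2t) - 3K_2e^(-4t)cos(2t)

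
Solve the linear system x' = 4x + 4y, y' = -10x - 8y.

x(t) = -c_1e^(-2t)sin(2t) - c_1e^(-2t)cos(2t) - c_2e^(-2t)sin(2t) + c_2e^(-2t)cos(2t), y(t) = 2c_1e^(-2t)sin(2t) + c_1e^(-2t)cos(2t) + c_2e^(-2t)sin(2t) - 2c_2e^(-2t)cos(2t)

Coefficient matrix A = [[4, 4], [-10, -8]].
Characteristic polynomial det(A - λI) = λ^2 + 4λ + 8 = 0.
Eigenvalues λ = -2 ± 2i (complex conjugate pair).
For λ=-2+2i: an eigenvector is (-1,1) - i(-1,2) = (-1 + i, 1 - 2i).
A real fundamental pair from Re and Im of e^((-2+2i)t)v: X_1 = e^(-2t)(cos(2t)·(-1,1) + sin(2t)·(-1,2)), X_2 = e^(-2t)(sin(2t)·(-1,1) - cos(2t)·(-1,2)).
General solution: c_1X_1 + c_2X_2.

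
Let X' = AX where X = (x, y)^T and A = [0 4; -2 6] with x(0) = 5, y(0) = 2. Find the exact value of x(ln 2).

8

A = [[0,4],[-2,6]]; eigenvalues λ = 2, 4.
Eigenvectors: (2,1) for λ=2, (1,1) for λ=4.
From the initial condition, c_1 = 3, c_2 = -1.
x(ln 2) = (3)(2^2)(2) + (-1)(2^4)(1) = 8.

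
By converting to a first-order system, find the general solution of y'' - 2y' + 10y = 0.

y(t) = c_1e^(t)cos(3t) + c_2e^(t)sin(3t)

Let x_1 = y, x_2 = y'. Then x_1' = x_2 and x_2' = -10x_1 + 2x_2.
A = [[0,1],[-10,2]]; det(A-λI) = λ^2 - 2λ + 10.
Eigenvalues λ = 1 ± 3i.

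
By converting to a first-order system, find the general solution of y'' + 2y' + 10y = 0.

Let x_1 = y, x_2 = y'. Then x_1' = x_2 and x_2' = -10x_1 - 2x_2.
A = [[0,1],[-10,-2]]; det(A-λI) = λ^2 + 2λ + 10.
Eigenvalues λ = -1 ± 3i.

y(t) = C_1e^(-t)cos(3t) + C_2e^(-t)sin(3t)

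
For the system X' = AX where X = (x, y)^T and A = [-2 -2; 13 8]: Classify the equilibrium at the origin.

A = [[-2,-2],[13,8]]; det(A-λI) = λ^2 - 6λ + 10.
λ = 3 ± i: positive real part.

unstable spiral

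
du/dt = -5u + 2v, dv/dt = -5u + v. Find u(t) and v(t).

Coefficient matrix A = [[-5, 2], [-5, 1]].
Characteristic polynomial det(A - λI) = λ^2 + 4λ + 5 = 0.
Eigenvalues λ = -2 ± i (complex conjugate pair).
For λ=-2+i: an eigenvector is (-1,-2) - i(-1,-1) = (-1 + i, -2 + i).
A real fundamental pair from Re and Im of e^((-2+i)t)v: X_1 = e^(-2t)(cos(t)·(-1,-2) + sin(t)·(-1,-1)), X_2 = e^(-2t)(sin(t)·(-1,-2) - cos(t)·(-1,-1)).
General solution: K_1X_1 + K_2X_2.

u(t) = -K_1e^(-2t)sin(t) - K_1e^(-2t)cos(t) - K_2e^(-2t)sin(t) + K_2e^(-2t)cos(t), v(t) = -K_1e^(-2t)sin(t) - 2K_1e^(-2t)cos(t) - 2K_2e^(-2t)sin(t) + K_2e^(-2t)cos(t)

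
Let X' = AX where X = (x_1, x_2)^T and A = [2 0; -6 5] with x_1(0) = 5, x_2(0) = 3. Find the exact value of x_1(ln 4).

80

A = [[2,0],[-6,5]]; eigenvalues λ = 2, 5.
Eigenvectors: (1,2) for λ=2, (0,-1) for λ=5.
From the initial condition, c_1 = 5, c_2 = 7.
x_1(ln 4) = (5)(4^2)(1) + (7)(4^5)(0) = 80.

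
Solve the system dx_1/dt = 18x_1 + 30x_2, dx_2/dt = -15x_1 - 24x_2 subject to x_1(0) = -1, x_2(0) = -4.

Coefficient matrix A = [[18, 30], [-15, -24]].
Characteristic polynomial det(A - λI) = λ^2 + 6λ + 18 = 0.
Eigenvalues λ = -3 ± 3i (complex conjugate pair).
For λ=-3+3i: an eigenvector is (-1,1) - i(3,-2) = (-1 - 3i, 1 + 2i).
A real fundamental pair from Re and Im of e^((-3+3i)t)v: X_1 = e^(-3t)(cos(3t)·(-1,1) + sin(3t)·(3,-2)), X_2 = e^(-3t)(sin(3t)·(-1,1) - cos(3t)·(3,-2)).
General solution: C_1X_1 + C_2X_2.
Applying x_1(0)=-1, x_2(0)=-4 gives C_1=-14, C_2=5.

x_1(t) = -47e^(-3t)sin(3t) - e^(-3t)cos(3t), x_2(t) = 33e^(-3t)sin(3t) - 4e^(-3t)cos(3t)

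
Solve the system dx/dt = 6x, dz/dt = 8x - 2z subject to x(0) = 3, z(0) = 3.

x(t) = 3e^(6t), z(t) = 3e^(6t)

Coefficient matrix A = [[6, 0], [8, -2]].
Characteristic polynomial det(A - λI) = λ^2 - 4λ - 12 = 0.
Eigenvalues λ = -2, 6.
For λ=-2: (A-λI) row 1 is [8, 0], so an eigenvector is (0, 1).
For λ=6: (A-λI) row 2 is [8, -8], so an eigenvector is (-1, -1).
General solution: K_1e^(-2t)(0,1) + K_2e^(6t)(-1,-1).
Applying x(0)=3, z(0)=3 gives K_1=0, K_2=-3.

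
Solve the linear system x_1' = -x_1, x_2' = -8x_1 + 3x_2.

Coefficient matrix A = [[-1, 0], [-8, 3]].
Characteristic polynomial det(A - λI) = λ^2 - 2λ - 3 = 0.
Eigenvalues λ = -1, 3.
For λ=-1: (A-λI) row 2 is [-8, 4], so an eigenvector is (-1, -2).
For λ=3: (A-λI) row 1 is [-4, 0], so an eigenvector is (0, 1).
General solution: K_1e^(-t)(-1,-2) + K_2e^(3t)(0,1).

x_1(t) = -K_1e^(-t), x_2(t) = -2K_1e^(-t) + K_2e^(3t)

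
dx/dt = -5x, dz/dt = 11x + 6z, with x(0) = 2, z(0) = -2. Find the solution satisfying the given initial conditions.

Coefficient matrix A = [[-5, 0], [11, 6]].
Characteristic polynomial det(A - λI) = λ^2 - λ - 30 = 0.
Eigenvalues λ = 6, -5.
For λ=6: (A-λI) row 1 is [-11, 0], so an eigenvector is (0, -1).
For λ=-5: (A-λI) row 2 is [11, 11], so an eigenvector is (-1, 1).
General solution: c_1e^(6t)(0,-1) + c_2e^(-5t)(-1,1).
Applying x(0)=2, z(0)=-2 gives c_1=0, c_2=-2.

x(t) = 2e^(-5t), z(t) = -2e^(-5t)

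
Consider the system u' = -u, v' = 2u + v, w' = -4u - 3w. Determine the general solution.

u(t) = K_1e^(-t), v(t) = -K_1e^(-t) + K_2e^(t), w(t) = -2K_1e^(-t) + K_3e^(-3t)

Coefficient matrix A = [[-1, 0, 0], [2, 1, 0], [-4, 0, -3]].
det(A - λI) = 0 gives eigenvalues λ = -1, 1, -3.
For λ=-1: eigenvector (1,-1,-2).
For λ=1: eigenvector (0,1,0).
For λ=-3: eigenvector (0,0,1).
General solution: K_1e^(-t)(1,-1,-2) + K_2e^(t)(0,1,0) + K_3e^(-3t)(0,0,1).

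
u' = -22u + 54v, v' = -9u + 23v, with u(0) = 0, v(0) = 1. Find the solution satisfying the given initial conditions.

Coefficient matrix A = [[-22, 54], [-9, 23]].
Characteristic polynomial det(A - λI) = λ^2 - λ - 20 = 0.
Eigenvalues λ = 5, -4.
For λ=5: (A-λI) row 1 is [-27, 54], so an eigenvector is (-2, -1).
For λ=-4: (A-λI) row 1 is [-18, 54], so an eigenvector is (-3, -1).
General solution: K_1e^(5t)(-2,-1) + K_2e^(-4t)(-3,-1).
Applying u(0)=0, v(0)=1 gives K_1=-3, K_2=2.

u(t) = 6e^(5t) - 6e^(-4t), v(t) = 3e^(5t) - 2e^(-4t)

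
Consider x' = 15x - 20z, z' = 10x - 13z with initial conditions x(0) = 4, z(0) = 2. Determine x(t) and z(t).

x(t) = 8e^(t)sin(2t) + 4e^(t)cos(2t), z(t) = 6e^(t)sin(2t) + 2e^(t)cos(2t)

Coefficient matrix A = [[15, -20], [10, -13]].
Characteristic polynomial det(A - λI) = λ^2 - 2λ + 5 = 0.
Eigenvalues λ = 1 ± 2i (complex conjugate pair).
For λ=1+2i: an eigenvector is (-3,-2) - i(-1,-1) = (-3 + i, -2 + i).
A real fundamental pair from Re and Im of e^((1+2i)t)v: X_1 = e^(t)(cos(2t)·(-3,-2) + sin(2t)·(-1,-1)), X_2 = e^(t)(sin(2t)·(-3,-2) - cos(2t)·(-1,-1)).
General solution: C_1X_1 + C_2X_2.
Applying x(0)=4, z(0)=2 gives C_1=-2, C_2=-2.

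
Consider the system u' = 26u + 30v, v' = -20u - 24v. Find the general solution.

Coefficient matrix A = [[26, 30], [-20, -24]].
Characteristic polynomial det(A - λI) = λ^2 - 2λ - 24 = 0.
Eigenvalues λ = 6, -4.
For λ=6: (A-λI) row 1 is [20, 30], so an eigenvector is (3, -2).
For λ=-4: (A-λI) row 1 is [30, 30], so an eigenvector is (1, -1).
General solution: C_1e^(6t)(3,-2) + C_2e^(-4t)(1,-1).

u(t) = 3C_1e^(6t) + C_2e^(-4t), v(t) = -2C_1e^(6t) - C_2e^(-4t)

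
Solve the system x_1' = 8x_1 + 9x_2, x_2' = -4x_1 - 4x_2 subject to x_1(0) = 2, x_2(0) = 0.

x_1(t) = 12te^(2t) + 2e^(2t), x_2(t) = -8te^(2t)

Coefficient matrix A = [[8, 9], [-4, -4]].
Characteristic polynomial det(A - λI) = λ^2 - 4λ + 4 = 0.
Single eigenvalue λ = 2 with algebraic multiplicity 2.
Eigenvector v = (-3,2); generalized eigenvector w with (A-λI)w=v is (1,-1).
General solution: e^(2t)[K_1·v + K_2·(t·v + w)].
Applying x_1(0)=2, x_2(0)=0 gives K_1=-2, K_2=-4.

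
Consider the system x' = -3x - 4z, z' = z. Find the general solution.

Coefficient matrix A = [[-3, -4], [0, 1]].
Characteristic polynomial det(A - λI) = λ^2 + 2λ - 3 = 0.
Eigenvalues λ = -3, 1.
For λ=-3: (A-λI) row 1 is [0, -4], so an eigenvector is (1, 0).
For λ=1: (A-λI) row 1 is [-4, -4], so an eigenvector is (-1, 1).
General solution: K_1e^(-3t)(1,0) + K_2e^(t)(-1,1).

x(t) = K_1e^(-3t) - K_2e^(t), z(t) = K_2e^(t)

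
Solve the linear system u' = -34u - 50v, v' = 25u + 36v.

u(t) = -3c_1e^(t)sin(5t) - c_1e^(t)cos(5t) - c_2e^(t)sin(5t) + 3c_2e^(t)cos(5t), v(t) = 2c_1e^(t)sin(5t) + c_1e^(t)cos(5t) + c_2e^(t)sin(5t) - 2c_2e^(t)cos(5t)

Coefficient matrix A = [[-34, -50], [25, 36]].
Characteristic polynomial det(A - λI) = λ^2 - 2λ + 26 = 0.
Eigenvalues λ = 1 ± 5i (complex conjugate pair).
For λ=1+5i: an eigenvector is (-1,1) - i(-3,2) = (-1 + 3i, 1 - 2i).
A real fundamental pair from Re and Im of e^((1+5i)t)v: X_1 = e^(t)(cos(5t)·(-1,1) + sin(5t)·(-3,2)), X_2 = e^(t)(sin(5t)·(-1,1) - cos(5t)·(-3,2)).
General solution: c_1X_1 + c_2X_2.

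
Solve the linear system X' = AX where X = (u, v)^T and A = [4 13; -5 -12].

Coefficient matrix A = [[4, 13], [-5, -12]].
Characteristic polynomial det(A - λI) = λ^2 + 8λ + 17 = 0.
Eigenvalues λ = -4 ± i (complex conjugate pair).
For λ=-4+i: an eigenvector is (3,-2) - i(-2,1) = (3 + 2i, -2 - i).
A real fundamental pair from Re and Im of e^((-4+i)t)v: X_1 = e^(-4t)(cos(t)·(3,-2) + sin(t)·(-2,1)), X_2 = e^(-4t)(sin(t)·(3,-2) - cos(t)·(-2,1)).
General solution: C_1X_1 + C_2X_2.

u(t) = -2C_1e^(-4t)sin(t) + 3C_1e^(-4t)cos(t) + 3C_2e^(-4t)sin(t) + 2C_2e^(-4t)cos(t), v(t) = C_1e^(-4t)sin(t) - 2C_1e^(-4t)cos(t) - 2C_2e^(-4t)sin(t) - C_2e^(-4t)cos(t)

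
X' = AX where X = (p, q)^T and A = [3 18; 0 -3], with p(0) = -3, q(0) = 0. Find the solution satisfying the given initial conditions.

Coefficient matrix A = [[3, 18], [0, -3]].
Characteristic polynomial det(A - λI) = λ^2 - 9 = 0.
Eigenvalues λ = -3, 3.
For λ=-3: (A-λI) row 1 is [6, 18], so an eigenvector is (-3, 1).
For λ=3: (A-λI) row 1 is [0, 18], so an eigenvector is (1, 0).
General solution: C_1e^(-3t)(-3,1) + C_2e^(3t)(1,0).
Applying p(0)=-3, q(0)=0 gives C_1=0, C_2=-3.

p(t) = -3e^(3t), q(t) = 0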